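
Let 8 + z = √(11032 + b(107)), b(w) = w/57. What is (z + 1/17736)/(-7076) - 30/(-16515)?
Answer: 135739153/46058476512 - √35849067/403332 ≈ -0.011898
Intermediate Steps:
b(w) = w/57 (b(w) = w*(1/57) = w/57)
z = -8 + √35849067/57 (z = -8 + √(11032 + (1/57)*107) = -8 + √(11032 + 107/57) = -8 + √(628931/57) = -8 + √35849067/57 ≈ 97.042)
(z + 1/17736)/(-7076) - 30/(-16515) = ((-8 + √35849067/57) + 1/17736)/(-7076) - 30/(-16515) = ((-8 + √35849067/57) + 1/17736)*(-1/7076) - 30*(-1/16515) = (-141887/17736 + √35849067/57)*(-1/7076) + 2/1101 = (141887/125499936 - √35849067/403332) + 2/1101 = 135739153/46058476512 - √35849067/403332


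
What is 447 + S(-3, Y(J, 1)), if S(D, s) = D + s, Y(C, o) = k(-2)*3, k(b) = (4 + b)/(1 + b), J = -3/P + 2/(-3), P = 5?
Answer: 438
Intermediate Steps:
J = -19/15 (J = -3/5 + 2/(-3) = -3*⅕ + 2*(-⅓) = -⅗ - ⅔ = -19/15 ≈ -1.2667)
k(b) = (4 + b)/(1 + b)
Y(C, o) = -6 (Y(C, o) = ((4 - 2)/(1 - 2))*3 = (2/(-1))*3 = -1*2*3 = -2*3 = -6)
447 + S(-3, Y(J, 1)) = 447 + (-3 - 6) = 447 - 9 = 438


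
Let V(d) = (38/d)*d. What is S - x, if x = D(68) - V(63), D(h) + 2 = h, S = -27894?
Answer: -27922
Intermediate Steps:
D(h) = -2 + h
V(d) = 38
x = 28 (x = (-2 + 68) - 1*38 = 66 - 38 = 28)
S - x = -27894 - 1*28 = -27894 - 28 = -27922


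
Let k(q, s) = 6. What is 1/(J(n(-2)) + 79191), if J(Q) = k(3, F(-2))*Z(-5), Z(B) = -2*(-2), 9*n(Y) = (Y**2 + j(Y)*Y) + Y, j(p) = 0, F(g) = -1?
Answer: 1/79215 ≈ 1.2624e-5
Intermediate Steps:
n(Y) = Y/9 + Y**2/9 (n(Y) = ((Y**2 + 0*Y) + Y)/9 = ((Y**2 + 0) + Y)/9 = (Y**2 + Y)/9 = (Y + Y**2)/9 = Y/9 + Y**2/9)
Z(B) = 4 (Z(B) = -1*(-4) = 4)
J(Q) = 24 (J(Q) = 6*4 = 24)
1/(J(n(-2)) + 79191) = 1/(24 + 79191) = 1/79215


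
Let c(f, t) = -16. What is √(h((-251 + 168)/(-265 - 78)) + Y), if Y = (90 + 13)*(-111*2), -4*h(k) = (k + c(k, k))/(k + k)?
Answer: I*√2519484754/332 ≈ 151.19*I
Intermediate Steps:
h(k) = -(-16 + k)/(8*k) (h(k) = -(k - 16)/(4*(k + k)) = -(-16 + k)/(4*(2*k)) = -(-16 + k)*1/(2*k)/4 = -(-16 + k)/(8*k))
Y = -22866 (Y = 103*(-222) = -22866)
√(h((-251 + 168)/(-265 - 78)) + Y) = √((16 - (-251 + 168)/(-265 - 78))/(8*(((-251 + 168)/(-265 - 78)))) - 22866) = √((16 - (-83)/(-343))/(8*((-83/(-343)))) - 22866) = √((16 - (-83)*(-1)/343)/(8*((-83*(-1/343)))) - 22866) = √((16 - 1*83/343)/(8*(83/343)) - 22866) = √((⅛)*(343/83)*(16 - 83/343) - 22866) = √((⅛)*(343/83)*(5405/343) - 22866) = √(5405/664 - 22866) = √(-15177619/664) = I*√2519484754/332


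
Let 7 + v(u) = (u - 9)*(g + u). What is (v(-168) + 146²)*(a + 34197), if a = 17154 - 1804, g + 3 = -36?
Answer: 2871149556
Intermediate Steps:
g = -39 (g = -3 - 36 = -39)
v(u) = -7 + (-39 + u)*(-9 + u) (v(u) = -7 + (u - 9)*(-39 + u) = -7 + (-9 + u)*(-39 + u) = -7 + (-39 + u)*(-9 + u))
a = 15350
(v(-168) + 146²)*(a + 34197) = ((344 + (-168)² - 48*(-168)) + 146²)*(15350 + 34197) = ((344 + 28224 + 8064) + 21316)*49547 = (36632 + 21316)*49547 = 57948*49547 = 2871149556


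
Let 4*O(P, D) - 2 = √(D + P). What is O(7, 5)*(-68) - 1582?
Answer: -1616 - 34*√3 ≈ -1674.9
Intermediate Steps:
O(P, D) = ½ + √(D + P)/4
O(7, 5)*(-68) - 1582 = (½ + √(5 + 7)/4)*(-68) - 1582 = (½ + √12/4)*(-68) - 1582 = (½ + (2*√3)/4)*(-68) - 1582 = (½ + √3/2)*(-68) - 1582 = (-34 - 34*√3) - 1582 = -1616 - 34*√3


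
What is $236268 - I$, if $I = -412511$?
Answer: $648779$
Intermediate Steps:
$236268 - I = 236268 - -412511 = 236268 + 412511 = 648779$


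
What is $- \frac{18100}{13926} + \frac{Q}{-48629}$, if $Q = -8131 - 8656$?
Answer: $- \frac{323204569}{338603727} \approx -0.95452$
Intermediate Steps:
$Q = -16787$ ($Q = -8131 - 8656 = -16787$)
$- \frac{18100}{13926} + \frac{Q}{-48629} = - \frac{18100}{13926} - \frac{16787}{-48629} = \left(-18100\right) \frac{1}{13926} - - \frac{16787}{48629} = - \frac{9050}{6963} + \frac{16787}{48629} = - \frac{323204569}{338603727}$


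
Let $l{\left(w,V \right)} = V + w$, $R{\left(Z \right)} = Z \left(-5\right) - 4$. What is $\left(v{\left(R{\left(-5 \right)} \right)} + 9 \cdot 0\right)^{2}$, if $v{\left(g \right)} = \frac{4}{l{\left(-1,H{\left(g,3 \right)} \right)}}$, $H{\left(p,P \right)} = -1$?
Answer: $4$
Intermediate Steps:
$R{\left(Z \right)} = -4 - 5 Z$ ($R{\left(Z \right)} = - 5 Z - 4 = -4 - 5 Z$)
$v{\left(g \right)} = -2$ ($v{\left(g \right)} = \frac{4}{-1 - 1} = \frac{4}{-2} = 4 \left(- \frac{1}{2}\right) = -2$)
$\left(v{\left(R{\left(-5 \right)} \right)} + 9 \cdot 0\right)^{2} = \left(-2 + 9 \cdot 0\right)^{2} = \left(-2 + 0\right)^{2} = \left(-2\right)^{2} = 4$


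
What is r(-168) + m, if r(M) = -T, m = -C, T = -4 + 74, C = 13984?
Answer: -14054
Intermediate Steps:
T = 70
m = -13984 (m = -1*13984 = -13984)
r(M) = -70 (r(M) = -1*70 = -70)
r(-168) + m = -70 - 13984 = -14054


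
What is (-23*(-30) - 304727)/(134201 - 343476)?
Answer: 304037/209275 ≈ 1.4528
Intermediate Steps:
(-23*(-30) - 304727)/(134201 - 343476) = (690 - 304727)/(-209275) = -304037*(-1/209275) = 304037/209275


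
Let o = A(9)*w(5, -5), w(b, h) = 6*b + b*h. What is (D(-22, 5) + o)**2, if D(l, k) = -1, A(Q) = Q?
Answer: 1936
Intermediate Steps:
o = 45 (o = 9*(5*(6 - 5)) = 9*(5*1) = 9*5 = 45)
(D(-22, 5) + o)**2 = (-1 + 45)**2 = 44**2 = 1936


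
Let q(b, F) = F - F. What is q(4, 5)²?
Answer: 0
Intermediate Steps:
q(b, F) = 0
q(4, 5)² = 0² = 0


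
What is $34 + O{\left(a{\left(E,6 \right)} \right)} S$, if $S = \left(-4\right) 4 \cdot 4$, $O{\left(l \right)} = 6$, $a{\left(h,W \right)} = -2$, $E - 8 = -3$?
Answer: $-350$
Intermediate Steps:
$E = 5$ ($E = 8 - 3 = 5$)
$S = -64$ ($S = \left(-16\right) 4 = -64$)
$34 + O{\left(a{\left(E,6 \right)} \right)} S = 34 + 6 \left(-64\right) = 34 - 384 = -350$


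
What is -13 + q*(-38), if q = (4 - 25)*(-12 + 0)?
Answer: -9589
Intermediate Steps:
q = 252 (q = -21*(-12) = 252)
-13 + q*(-38) = -13 + 252*(-38) = -13 - 9576 = -9589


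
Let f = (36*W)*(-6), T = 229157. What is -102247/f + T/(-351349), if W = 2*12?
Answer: 34736431315/1821393216 ≈ 19.071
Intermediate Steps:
W = 24
f = -5184 (f = (36*24)*(-6) = 864*(-6) = -5184)
-102247/f + T/(-351349) = -102247/(-5184) + 229157/(-351349) = -102247*(-1/5184) + 229157*(-1/351349) = 102247/5184 - 229157/351349 = 34736431315/1821393216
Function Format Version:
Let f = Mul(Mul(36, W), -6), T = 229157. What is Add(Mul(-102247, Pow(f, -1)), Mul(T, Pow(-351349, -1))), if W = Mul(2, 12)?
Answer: Rational(34736431315, 1821393216) ≈ 19.071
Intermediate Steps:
W = 24
f = -5184 (f = Mul(Mul(36, 24), -6) = Mul(864, -6) = -5184)
Add(Mul(-102247, Pow(f, -1)), Mul(T, Pow(-351349, -1))) = Add(Mul(-102247, Pow(-5184, -1)), Mul(229157, Pow(-351349, -1))) = Add(Mul(-102247, Rational(-1, 5184)), Mul(229157, Rational(-1, 351349))) = Add(Rational(102247, 5184), Rational(-229157, 351349)) = Rational(34736431315, 1821393216)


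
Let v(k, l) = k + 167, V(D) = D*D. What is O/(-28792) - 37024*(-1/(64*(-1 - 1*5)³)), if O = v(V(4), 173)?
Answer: -68425/25488 ≈ -2.6846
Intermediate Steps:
V(D) = D²
v(k, l) = 167 + k
O = 183 (O = 167 + 4² = 167 + 16 = 183)
O/(-28792) - 37024*(-1/(64*(-1 - 1*5)³)) = 183/(-28792) - 37024*(-1/(64*(-1 - 1*5)³)) = 183*(-1/28792) - 37024*(-1/(64*(-1 - 5)³)) = -3/472 - 37024/((-6*(-2)*2)³) = -3/472 - 37024/((12*2)³) = -3/472 - 37024/(24³) = -3/472 - 37024/13824 = -3/472 - 37024*1/13824 = -3/472 - 1157/432 = -68425/25488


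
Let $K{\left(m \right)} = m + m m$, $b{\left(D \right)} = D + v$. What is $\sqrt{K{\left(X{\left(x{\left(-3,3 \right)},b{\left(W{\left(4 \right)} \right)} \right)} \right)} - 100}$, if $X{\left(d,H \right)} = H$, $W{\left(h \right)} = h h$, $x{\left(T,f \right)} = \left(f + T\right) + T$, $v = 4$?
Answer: $8 \sqrt{5} \approx 17.889$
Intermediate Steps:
$x{\left(T,f \right)} = f + 2 T$ ($x{\left(T,f \right)} = \left(T + f\right) + T = f + 2 T$)
$W{\left(h \right)} = h^{2}$
$b{\left(D \right)} = 4 + D$ ($b{\left(D \right)} = D + 4 = 4 + D$)
$K{\left(m \right)} = m + m^{2}$
$\sqrt{K{\left(X{\left(x{\left(-3,3 \right)},b{\left(W{\left(4 \right)} \right)} \right)} \right)} - 100} = \sqrt{\left(4 + 4^{2}\right) \left(1 + \left(4 + 4^{2}\right)\right) - 100} = \sqrt{\left(4 + 16\right) \left(1 + \left(4 + 16\right)\right) - 100} = \sqrt{20 \left(1 + 20\right) - 100} = \sqrt{20 \cdot 21 - 100} = \sqrt{420 - 100} = \sqrt{320} = 8 \sqrt{5}$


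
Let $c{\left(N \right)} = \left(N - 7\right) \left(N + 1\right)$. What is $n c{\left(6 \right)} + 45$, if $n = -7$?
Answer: $94$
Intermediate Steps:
$c{\left(N \right)} = \left(1 + N\right) \left(-7 + N\right)$ ($c{\left(N \right)} = \left(-7 + N\right) \left(1 + N\right) = \left(1 + N\right) \left(-7 + N\right)$)
$n c{\left(6 \right)} + 45 = - 7 \left(-7 + 6^{2} - 36\right) + 45 = - 7 \left(-7 + 36 - 36\right) + 45 = \left(-7\right) \left(-7\right) + 45 = 49 + 45 = 94$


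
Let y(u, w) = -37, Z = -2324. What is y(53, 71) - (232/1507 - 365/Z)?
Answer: -130673139/3502268 ≈ -37.311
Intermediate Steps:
y(53, 71) - (232/1507 - 365/Z) = -37 - (232/1507 - 365/(-2324)) = -37 - (232*(1/1507) - 365*(-1/2324)) = -37 - (232/1507 + 365/2324) = -37 - 1*1089223/3502268 = -37 - 1089223/3502268 = -130673139/3502268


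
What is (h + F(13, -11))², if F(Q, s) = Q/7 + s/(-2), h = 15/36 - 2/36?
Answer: 3783025/63504 ≈ 59.571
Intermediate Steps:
h = 13/36 (h = 15*(1/36) - 2*1/36 = 5/12 - 1/18 = 13/36 ≈ 0.36111)
F(Q, s) = -s/2 + Q/7 (F(Q, s) = Q*(⅐) + s*(-½) = Q/7 - s/2 = -s/2 + Q/7)
(h + F(13, -11))² = (13/36 + (-½*(-11) + (⅐)*13))² = (13/36 + (11/2 + 13/7))² = (13/36 + 103/14)² = (1945/252)² = 3783025/63504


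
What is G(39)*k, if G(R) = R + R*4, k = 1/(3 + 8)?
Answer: 195/11 ≈ 17.727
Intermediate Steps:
k = 1/11 ≈ 0.090909
G(R) = 5*R (G(R) = R + 4*R = 5*R)
G(39)*k = (5*39)*(1/11) = 195*(1/11) = 195/11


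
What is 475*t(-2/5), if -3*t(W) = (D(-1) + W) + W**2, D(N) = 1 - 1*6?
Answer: 2489/3 ≈ 829.67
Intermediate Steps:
D(N) = -5 (D(N) = 1 - 6 = -5)
t(W) = 5/3 - W/3 - W**2/3 (t(W) = -((-5 + W) + W**2)/3 = -(-5 + W + W**2)/3 = 5/3 - W/3 - W**2/3)
475*t(-2/5) = 475*(5/3 - (-2)/(3*5) - (-2/5)**2/3) = 475*(5/3 - (-2)/(3*5) - (-2*1/5)**2/3) = 475*(5/3 - 1/3*(-2/5) - (-2/5)**2/3) = 475*(5/3 + 2/15 - 1/3*4/25) = 475*(5/3 + 2/15 - 4/75) = 475*(131/75) = 2489/3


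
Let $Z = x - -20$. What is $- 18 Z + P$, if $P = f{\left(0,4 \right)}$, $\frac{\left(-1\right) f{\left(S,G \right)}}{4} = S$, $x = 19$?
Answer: $-702$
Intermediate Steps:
$f{\left(S,G \right)} = - 4 S$
$P = 0$ ($P = \left(-4\right) 0 = 0$)
$Z = 39$ ($Z = 19 - -20 = 19 + 20 = 39$)
$- 18 Z + P = \left(-18\right) 39 + 0 = -702 + 0 = -702$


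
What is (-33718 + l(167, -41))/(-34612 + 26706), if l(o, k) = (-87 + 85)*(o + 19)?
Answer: 17045/3953 ≈ 4.3119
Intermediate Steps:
l(o, k) = -38 - 2*o (l(o, k) = -2*(19 + o) = -38 - 2*o)
(-33718 + l(167, -41))/(-34612 + 26706) = (-33718 + (-38 - 2*167))/(-34612 + 26706) = (-33718 + (-38 - 334))/(-7906) = (-33718 - 372)*(-1/7906) = -34090*(-1/7906) = 17045/3953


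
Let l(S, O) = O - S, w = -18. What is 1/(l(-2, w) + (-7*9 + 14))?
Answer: -1/65 ≈ -0.015385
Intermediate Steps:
1/(l(-2, w) + (-7*9 + 14)) = 1/((-18 - 1*(-2)) + (-7*9 + 14)) = 1/((-18 + 2) + (-63 + 14)) = 1/(-16 - 49) = 1/(-65) = -1/65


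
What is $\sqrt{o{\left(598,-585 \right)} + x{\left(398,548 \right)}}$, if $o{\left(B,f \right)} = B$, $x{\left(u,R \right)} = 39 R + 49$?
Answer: $\sqrt{22019} \approx 148.39$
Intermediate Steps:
$x{\left(u,R \right)} = 49 + 39 R$
$\sqrt{o{\left(598,-585 \right)} + x{\left(398,548 \right)}} = \sqrt{598 + \left(49 + 39 \cdot 548\right)} = \sqrt{598 + \left(49 + 21372\right)} = \sqrt{598 + 21421} = \sqrt{22019}$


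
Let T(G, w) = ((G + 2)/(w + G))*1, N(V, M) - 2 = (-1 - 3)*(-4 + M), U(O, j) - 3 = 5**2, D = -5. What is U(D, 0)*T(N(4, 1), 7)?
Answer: 64/3 ≈ 21.333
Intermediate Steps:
U(O, j) = 28 (U(O, j) = 3 + 5**2 = 3 + 25 = 28)
N(V, M) = 18 - 4*M (N(V, M) = 2 + (-1 - 3)*(-4 + M) = 2 - 4*(-4 + M) = 2 + (16 - 4*M) = 18 - 4*M)
T(G, w) = (2 + G)/(G + w) (T(G, w) = ((2 + G)/(G + w))*1 = (2 + G)/(G + w))
U(D, 0)*T(N(4, 1), 7) = 28*((2 + (18 - 4*1))/((18 - 4*1) + 7)) = 28*((2 + (18 - 4))/((18 - 4) + 7)) = 28*((2 + 14)/(14 + 7)) = 28*(16/21) = 64/3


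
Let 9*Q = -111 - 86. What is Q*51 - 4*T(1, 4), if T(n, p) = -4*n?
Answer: -3301/3 ≈ -1100.3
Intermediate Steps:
Q = -197/9 (Q = (-111 - 86)/9 = (1/9)*(-197) = -197/9 ≈ -21.889)
Q*51 - 4*T(1, 4) = -197/9*51 - (-16) = -3349/3 - 4*(-4) = -3349/3 + 16 = -3301/3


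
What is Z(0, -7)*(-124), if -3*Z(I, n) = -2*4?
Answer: -992/3 ≈ -330.67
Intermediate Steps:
Z(I, n) = 8/3 (Z(I, n) = -(-2)*4/3 = -⅓*(-8) = 8/3)
Z(0, -7)*(-124) = (8/3)*(-124) = -992/3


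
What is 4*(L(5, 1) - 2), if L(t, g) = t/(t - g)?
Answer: -3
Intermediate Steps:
4*(L(5, 1) - 2) = 4*(5/(5 - 1*1) - 2) = 4*(5/(5 - 1) - 2) = 4*(5/4 - 2) = 4*(-¾) = -3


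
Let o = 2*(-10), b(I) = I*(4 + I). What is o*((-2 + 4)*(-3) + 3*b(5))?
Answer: -2580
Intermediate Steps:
o = -20
o*((-2 + 4)*(-3) + 3*b(5)) = -20*((-2 + 4)*(-3) + 3*(5*(4 + 5))) = -20*(2*(-3) + 3*(5*9)) = -20*(-6 + 3*45) = -20*(-6 + 135) = -20*129 = -2580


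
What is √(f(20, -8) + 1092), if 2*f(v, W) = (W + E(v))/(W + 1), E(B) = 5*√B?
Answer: √(53536 - 35*√5)/7 ≈ 33.030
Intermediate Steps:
f(v, W) = (W + 5*√v)/(2*(1 + W)) (f(v, W) = ((W + 5*√v)/(W + 1))/2 = ((W + 5*√v)/(1 + W))/2 = (W + 5*√v)/(2*(1 + W)))
√(f(20, -8) + 1092) = √((-8 + 5*√20)/(2*(1 - 8)) + 1092) = √((½)*(-8 + 5*(2*√5))/(-7) + 1092) = √((½)*(-⅐)*(-8 + 10*√5) + 1092) = √((4/7 - 5*√5/7) + 1092) = √(7648/7 - 5*√5/7)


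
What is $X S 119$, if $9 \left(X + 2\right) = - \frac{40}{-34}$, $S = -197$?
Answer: $\frac{394394}{9} \approx 43822.0$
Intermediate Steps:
$X = - \frac{286}{153}$ ($X = -2 + \frac{\left(-40\right) \frac{1}{-34}}{9} = -2 + \frac{\left(-40\right) \left(- \frac{1}{34}\right)}{9} = -2 + \frac{1}{9} \cdot \frac{20}{17} = -2 + \frac{20}{153} = - \frac{286}{153} \approx -1.8693$)
$X S 119 = \left(- \frac{286}{153}\right) \left(-197\right) 119 = \frac{56342}{153} \cdot 119 = \frac{394394}{9}$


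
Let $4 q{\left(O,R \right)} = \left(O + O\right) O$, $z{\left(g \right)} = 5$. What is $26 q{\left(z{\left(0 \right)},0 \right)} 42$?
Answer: $13650$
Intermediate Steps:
$q{\left(O,R \right)} = \frac{O^{2}}{2}$ ($q{\left(O,R \right)} = \frac{\left(O + O\right) O}{4} = \frac{2 O O}{4} = \frac{2 O^{2}}{4} = \frac{O^{2}}{2}$)
$26 q{\left(z{\left(0 \right)},0 \right)} 42 = 26 \frac{5^{2}}{2} \cdot 42 = 26 \cdot \frac{1}{2} \cdot 25 \cdot 42 = 26 \cdot \frac{25}{2} \cdot 42 = 325 \cdot 42 = 13650$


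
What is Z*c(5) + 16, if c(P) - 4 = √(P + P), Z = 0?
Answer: 16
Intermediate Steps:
c(P) = 4 + √2*√P (c(P) = 4 + √(P + P) = 4 + √(2*P) = 4 + √2*√P)
Z*c(5) + 16 = 0*(4 + √2*√5) + 16 = 0*(4 + √10) + 16 = 0 + 16 = 16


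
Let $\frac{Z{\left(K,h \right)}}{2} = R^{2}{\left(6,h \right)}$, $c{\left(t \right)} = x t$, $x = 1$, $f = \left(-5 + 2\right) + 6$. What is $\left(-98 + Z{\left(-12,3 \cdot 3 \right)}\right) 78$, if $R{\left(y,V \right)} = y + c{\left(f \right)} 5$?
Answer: $61152$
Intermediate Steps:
$f = 3$ ($f = -3 + 6 = 3$)
$c{\left(t \right)} = t$ ($c{\left(t \right)} = 1 t = t$)
$R{\left(y,V \right)} = 15 + y$ ($R{\left(y,V \right)} = y + 3 \cdot 5 = y + 15 = 15 + y$)
$Z{\left(K,h \right)} = 882$ ($Z{\left(K,h \right)} = 2 \left(15 + 6\right)^{2} = 2 \cdot 21^{2} = 2 \cdot 441 = 882$)
$\left(-98 + Z{\left(-12,3 \cdot 3 \right)}\right) 78 = \left(-98 + 882\right) 78 = 784 \cdot 78 = 61152$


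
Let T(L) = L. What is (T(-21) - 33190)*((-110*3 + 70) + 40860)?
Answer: -1348366600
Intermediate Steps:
(T(-21) - 33190)*((-110*3 + 70) + 40860) = (-21 - 33190)*((-110*3 + 70) + 40860) = -33211*((-330 + 70) + 40860) = -33211*(-260 + 40860) = -33211*40600 = -1348366600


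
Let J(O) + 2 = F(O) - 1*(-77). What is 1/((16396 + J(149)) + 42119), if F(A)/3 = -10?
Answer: 1/58560 ≈ 1.7076e-5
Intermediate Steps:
F(A) = -30 (F(A) = 3*(-10) = -30)
J(O) = 45 (J(O) = -2 + (-30 - 1*(-77)) = -2 + (-30 + 77) = -2 + 47 = 45)
1/((16396 + J(149)) + 42119) = 1/((16396 + 45) + 42119) = 1/(16441 + 42119) = 1/58560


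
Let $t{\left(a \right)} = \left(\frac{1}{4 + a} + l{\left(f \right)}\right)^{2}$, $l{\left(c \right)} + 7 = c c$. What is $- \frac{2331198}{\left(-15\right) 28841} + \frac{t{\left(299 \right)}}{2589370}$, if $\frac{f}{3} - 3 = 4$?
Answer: $\frac{7488947085989785}{1371259594357506} \approx 5.4614$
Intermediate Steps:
$f = 21$ ($f = 9 + 3 \cdot 4 = 9 + 12 = 21$)
$l{\left(c \right)} = -7 + c^{2}$ ($l{\left(c \right)} = -7 + c c = -7 + c^{2}$)
$t{\left(a \right)} = \left(434 + \frac{1}{4 + a}\right)^{2}$ ($t{\left(a \right)} = \left(\frac{1}{4 + a} - \left(7 - 21^{2}\right)\right)^{2} = \left(\frac{1}{4 + a} + \left(-7 + 441\right)\right)^{2} = \left(\frac{1}{4 + a} + 434\right)^{2} = \left(434 + \frac{1}{4 + a}\right)^{2}$)
$- \frac{2331198}{\left(-15\right) 28841} + \frac{t{\left(299 \right)}}{2589370} = - \frac{2331198}{\left(-15\right) 28841} + \frac{\frac{1}{\left(4 + 299\right)^{2}} \left(1737 + 434 \cdot 299\right)^{2}}{2589370} = - \frac{2331198}{-432615} + \frac{\left(1737 + 129766\right)^{2}}{91809} \cdot \frac{1}{2589370} = \left(-2331198\right) \left(- \frac{1}{432615}\right) + \frac{131503^{2}}{91809} \cdot \frac{1}{2589370} = \frac{777066}{144205} + \frac{1}{91809} \cdot 17293039009 \cdot \frac{1}{2589370} = \frac{777066}{144205} + \frac{17293039009}{91809} \cdot \frac{1}{2589370} = \frac{777066}{144205} + \frac{17293039009}{237727470330} = \frac{7488947085989785}{1371259594357506}$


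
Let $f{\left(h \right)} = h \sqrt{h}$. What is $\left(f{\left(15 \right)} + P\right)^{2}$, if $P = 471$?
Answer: $225216 + 14130 \sqrt{15} \approx 2.7994 \cdot 10^{5}$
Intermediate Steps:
$f{\left(h \right)} = h^{\frac{3}{2}}$
$\left(f{\left(15 \right)} + P\right)^{2} = \left(15^{\frac{3}{2}} + 471\right)^{2} = \left(15 \sqrt{15} + 471\right)^{2} = \left(471 + 15 \sqrt{15}\right)^{2}$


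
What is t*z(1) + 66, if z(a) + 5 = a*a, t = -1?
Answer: 70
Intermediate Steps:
z(a) = -5 + a² (z(a) = -5 + a*a = -5 + a²)
t*z(1) + 66 = -(-5 + 1²) + 66 = -(-5 + 1) + 66 = -1*(-4) + 66 = 4 + 66 = 70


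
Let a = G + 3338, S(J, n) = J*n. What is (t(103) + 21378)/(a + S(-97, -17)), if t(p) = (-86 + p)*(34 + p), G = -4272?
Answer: 23707/715 ≈ 33.157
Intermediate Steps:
a = -934 (a = -4272 + 3338 = -934)
(t(103) + 21378)/(a + S(-97, -17)) = ((-2924 + 103² - 52*103) + 21378)/(-934 - 97*(-17)) = ((-2924 + 10609 - 5356) + 21378)/(-934 + 1649) = (2329 + 21378)/715 = 23707*(1/715) = 23707/715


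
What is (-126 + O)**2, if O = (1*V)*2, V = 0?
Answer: 15876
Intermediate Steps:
O = 0 (O = (1*0)*2 = 0*2 = 0)
(-126 + O)**2 = (-126 + 0)**2 = (-126)**2 = 15876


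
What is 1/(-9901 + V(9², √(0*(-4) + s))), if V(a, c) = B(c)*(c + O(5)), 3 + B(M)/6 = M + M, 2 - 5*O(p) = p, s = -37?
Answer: 5*I/(-51671*I + 126*√37) ≈ -9.6745e-5 + 1.435e-6*I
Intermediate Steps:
O(p) = ⅖ - p/5
B(M) = -18 + 12*M (B(M) = -18 + 6*(M + M) = -18 + 6*(2*M) = -18 + 12*M)
V(a, c) = (-18 + 12*c)*(-⅗ + c) (V(a, c) = (-18 + 12*c)*(c + (⅖ - ⅕*5)) = (-18 + 12*c)*(c + (⅖ - 1)) = (-18 + 12*c)*(c - ⅗) = (-18 + 12*c)*(-⅗ + c))
1/(-9901 + V(9², √(0*(-4) + s))) = 1/(-9901 + (54/5 + 12*(√(0*(-4) - 37))² - 126*√(0*(-4) - 37)/5)) = 1/(-9901 + (54/5 + 12*(√(0 - 37))² - 126*√(0 - 37)/5)) = 1/(-9901 + (54/5 + 12*(√(-37))² - 126*I*√37/5)) = 1/(-9901 + (54/5 + 12*(I*√37)² - 126*I*√37/5)) = 1/(-9901 + (54/5 + 12*(-37) - 126*I*√37/5)) = 1/(-9901 + (54/5 - 444 - 126*I*√37/5)) = 1/(-9901 + (-2166/5 - 126*I*√37/5)) = 1/(-51671/5 - 126*I*√37/5)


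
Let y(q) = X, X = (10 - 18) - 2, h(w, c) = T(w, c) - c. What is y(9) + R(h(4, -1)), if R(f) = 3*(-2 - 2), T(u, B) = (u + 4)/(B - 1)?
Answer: -22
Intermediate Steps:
T(u, B) = (4 + u)/(-1 + B)
h(w, c) = -c + (4 + w)/(-1 + c) (h(w, c) = (4 + w)/(-1 + c) - c = -c + (4 + w)/(-1 + c))
X = -10 (X = -8 - 2 = -10)
R(f) = -12 (R(f) = 3*(-4) = -12)
y(q) = -10
y(9) + R(h(4, -1)) = -10 - 12 = -22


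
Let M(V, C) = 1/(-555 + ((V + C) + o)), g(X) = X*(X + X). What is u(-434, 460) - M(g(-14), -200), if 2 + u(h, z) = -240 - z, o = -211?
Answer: -402947/574 ≈ -702.00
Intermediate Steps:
g(X) = 2*X² (g(X) = X*(2*X) = 2*X²)
u(h, z) = -242 - z (u(h, z) = -2 + (-240 - z) = -242 - z)
M(V, C) = 1/(-766 + C + V) (M(V, C) = 1/(-555 + ((V + C) - 211)) = 1/(-555 + ((C + V) - 211)) = 1/(-555 + (-211 + C + V)) = 1/(-766 + C + V))
u(-434, 460) - M(g(-14), -200) = (-242 - 1*460) - 1/(-766 - 200 + 2*(-14)²) = (-242 - 460) - 1/(-766 - 200 + 2*196) = -702 - 1/(-766 - 200 + 392) = -702 - 1/(-574) = -702 - 1*(-1/574) = -702 + 1/574 = -402947/574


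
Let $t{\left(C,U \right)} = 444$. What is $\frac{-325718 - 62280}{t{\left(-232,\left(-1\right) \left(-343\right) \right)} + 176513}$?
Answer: $- \frac{387998}{176957} \approx -2.1926$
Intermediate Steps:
$\frac{-325718 - 62280}{t{\left(-232,\left(-1\right) \left(-343\right) \right)} + 176513} = \frac{-325718 - 62280}{444 + 176513} = - \frac{387998}{176957}$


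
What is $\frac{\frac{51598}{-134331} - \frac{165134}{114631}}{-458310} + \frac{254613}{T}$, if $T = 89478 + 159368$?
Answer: $\frac{52849515357436614743}{51652269620294776290} \approx 1.0232$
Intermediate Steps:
$T = 248846$
$\frac{\frac{51598}{-134331} - \frac{165134}{114631}}{-458310} + \frac{254613}{T} = \frac{\frac{51598}{-134331} - \frac{165134}{114631}}{-458310} + \frac{254613}{248846} = \left(51598 \left(- \frac{1}{134331}\right) - \frac{165134}{114631}\right) \left(- \frac{1}{458310}\right) + 254613 \cdot \frac{1}{248846} = \left(- \frac{51598}{134331} - \frac{165134}{114631}\right) \left(- \frac{1}{458310}\right) + \frac{254613}{248846} = \left(- \frac{28097345692}{15398496861}\right) \left(- \frac{1}{458310}\right) + \frac{254613}{248846} = \frac{14048672846}{3528642548182455} + \frac{254613}{248846} = \frac{52849515357436614743}{51652269620294776290}$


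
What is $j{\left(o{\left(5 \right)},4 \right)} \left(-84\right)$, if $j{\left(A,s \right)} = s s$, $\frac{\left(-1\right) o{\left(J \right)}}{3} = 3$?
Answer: $-1344$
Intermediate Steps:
$o{\left(J \right)} = -9$ ($o{\left(J \right)} = \left(-3\right) 3 = -9$)
$j{\left(A,s \right)} = s^{2}$
$j{\left(o{\left(5 \right)},4 \right)} \left(-84\right) = 4^{2} \left(-84\right) = 16 \left(-84\right) = -1344$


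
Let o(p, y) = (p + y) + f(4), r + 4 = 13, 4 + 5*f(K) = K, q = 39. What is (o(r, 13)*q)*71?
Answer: 60918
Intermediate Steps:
f(K) = -4/5 + K/5
r = 9 (r = -4 + 13 = 9)
o(p, y) = p + y (o(p, y) = (p + y) + (-4/5 + (1/5)*4) = (p + y) + (-4/5 + 4/5) = (p + y) + 0 = p + y)
(o(r, 13)*q)*71 = ((9 + 13)*39)*71 = (22*39)*71 = 858*71 = 60918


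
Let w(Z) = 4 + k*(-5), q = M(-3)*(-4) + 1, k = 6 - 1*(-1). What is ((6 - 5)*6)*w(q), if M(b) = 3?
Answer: -186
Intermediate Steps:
k = 7 (k = 6 + 1 = 7)
q = -11 (q = 3*(-4) + 1 = -12 + 1 = -11)
w(Z) = -31 (w(Z) = 4 + 7*(-5) = 4 - 35 = -31)
((6 - 5)*6)*w(q) = ((6 - 5)*6)*(-31) = (1*6)*(-31) = 6*(-31) = -186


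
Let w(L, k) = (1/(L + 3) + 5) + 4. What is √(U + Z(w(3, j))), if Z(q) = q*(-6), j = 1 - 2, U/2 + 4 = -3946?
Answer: I*√7955 ≈ 89.191*I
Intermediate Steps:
U = -7900 (U = -8 + 2*(-3946) = -8 - 7892 = -7900)
j = -1
w(L, k) = 9 + 1/(3 + L) (w(L, k) = (1/(3 + L) + 5) + 4 = (5 + 1/(3 + L)) + 4 = 9 + 1/(3 + L))
Z(q) = -6*q
√(U + Z(w(3, j))) = √(-7900 - 6*(28 + 9*3)/(3 + 3)) = √(-7900 - 6*(28 + 27)/6) = √(-7900 - 55) = √(-7955) = I*√7955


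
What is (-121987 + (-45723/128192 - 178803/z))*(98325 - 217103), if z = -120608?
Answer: 3500278626413197805/241577824 ≈ 1.4489e+10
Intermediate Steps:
(-121987 + (-45723/128192 - 178803/z))*(98325 - 217103) = (-121987 + (-45723/128192 - 178803/(-120608)))*(98325 - 217103) = (-121987 + (-45723*1/128192 - 178803*(-1/120608)))*(-118778) = (-121987 + (-45723/128192 + 178803/120608))*(-118778) = (-121987 + 543954831/483155648)*(-118778) = -58938164077745/483155648*(-118778) = 3500278626413197805/241577824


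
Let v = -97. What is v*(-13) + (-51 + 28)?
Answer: 1238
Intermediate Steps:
v*(-13) + (-51 + 28) = -97*(-13) + (-51 + 28) = 1261 - 23 = 1238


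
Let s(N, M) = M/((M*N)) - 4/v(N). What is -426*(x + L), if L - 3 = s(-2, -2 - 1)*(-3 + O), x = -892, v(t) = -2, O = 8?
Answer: 375519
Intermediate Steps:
s(N, M) = 2 + 1/N (s(N, M) = M/((M*N)) - 4/(-2) = M*(1/(M*N)) - 4*(-1/2) = 1/N + 2 = 2 + 1/N)
L = 21/2 (L = 3 + (2 + 1/(-2))*(-3 + 8) = 3 + (2 - 1/2)*5 = 3 + (3/2)*5 = 3 + 15/2 = 21/2 ≈ 10.500)
-426*(x + L) = -426*(-892 + 21/2) = -426*(-1763/2) = 375519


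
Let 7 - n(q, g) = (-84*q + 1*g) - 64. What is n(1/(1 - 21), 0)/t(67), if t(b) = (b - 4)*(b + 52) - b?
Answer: 167/18575 ≈ 0.0089906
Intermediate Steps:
n(q, g) = 71 - g + 84*q (n(q, g) = 7 - ((-84*q + 1*g) - 64) = 7 - ((-84*q + g) - 64) = 7 - ((g - 84*q) - 64) = 7 - (-64 + g - 84*q) = 7 + (64 - g + 84*q) = 71 - g + 84*q)
t(b) = -b + (-4 + b)*(52 + b) (t(b) = (-4 + b)*(52 + b) - b = -b + (-4 + b)*(52 + b))
n(1/(1 - 21), 0)/t(67) = (71 - 1*0 + 84/(1 - 21))/(-208 + 67² + 47*67) = (71 + 0 + 84/(-20))/(-208 + 4489 + 3149) = (71 + 0 + 84*(-1/20))/7430 = (71 + 0 - 21/5)*(1/7430) = (334/5)*(1/7430) = 167/18575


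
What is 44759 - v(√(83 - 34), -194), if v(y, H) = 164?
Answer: 44595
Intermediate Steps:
44759 - v(√(83 - 34), -194) = 44759 - 1*164 = 44759 - 164 = 44595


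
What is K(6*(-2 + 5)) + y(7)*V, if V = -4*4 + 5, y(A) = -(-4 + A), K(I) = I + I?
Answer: 69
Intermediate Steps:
K(I) = 2*I
y(A) = 4 - A
V = -11 (V = -16 + 5 = -11)
K(6*(-2 + 5)) + y(7)*V = 2*(6*(-2 + 5)) + (4 - 1*7)*(-11) = 2*(6*3) + (4 - 7)*(-11) = 2*18 - 3*(-11) = 36 + 33 = 69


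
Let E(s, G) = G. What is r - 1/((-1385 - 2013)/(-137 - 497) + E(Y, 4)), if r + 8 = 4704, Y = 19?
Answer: 13932715/2967 ≈ 4695.9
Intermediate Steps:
r = 4696 (r = -8 + 4704 = 4696)
r - 1/((-1385 - 2013)/(-137 - 497) + E(Y, 4)) = 4696 - 1/((-1385 - 2013)/(-137 - 497) + 4) = 4696 - 1/(-3398/(-634) + 4) = 4696 - 1/(-3398*(-1/634) + 4) = 4696 - 1/(1699/317 + 4) = 4696 - 1/2967/317 = 4696 - 1*317/2967 = 4696 - 317/2967 = 13932715/2967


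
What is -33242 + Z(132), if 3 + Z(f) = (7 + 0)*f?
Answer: -32321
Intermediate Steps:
Z(f) = -3 + 7*f (Z(f) = -3 + (7 + 0)*f = -3 + 7*f)
-33242 + Z(132) = -33242 + (-3 + 7*132) = -33242 + (-3 + 924) = -33242 + 921 = -32321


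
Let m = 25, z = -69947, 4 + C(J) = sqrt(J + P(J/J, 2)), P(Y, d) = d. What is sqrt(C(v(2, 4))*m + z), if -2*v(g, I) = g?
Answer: I*sqrt(70022) ≈ 264.62*I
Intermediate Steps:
v(g, I) = -g/2
C(J) = -4 + sqrt(2 + J) (C(J) = -4 + sqrt(J + 2) = -4 + sqrt(2 + J))
sqrt(C(v(2, 4))*m + z) = sqrt((-4 + sqrt(2 - 1/2*2))*25 - 69947) = sqrt((-4 + sqrt(2 - 1))*25 - 69947) = sqrt((-4 + sqrt(1))*25 - 69947) = sqrt((-4 + 1)*25 - 69947) = sqrt(-3*25 - 69947) = sqrt(-75 - 69947) = sqrt(-70022) = I*sqrt(70022)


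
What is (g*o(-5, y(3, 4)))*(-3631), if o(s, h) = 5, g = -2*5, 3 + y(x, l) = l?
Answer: 181550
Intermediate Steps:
y(x, l) = -3 + l
g = -10
(g*o(-5, y(3, 4)))*(-3631) = -10*5*(-3631) = -50*(-3631) = 181550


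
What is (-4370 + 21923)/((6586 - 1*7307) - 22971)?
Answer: -17553/23692 ≈ -0.74088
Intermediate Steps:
(-4370 + 21923)/((6586 - 1*7307) - 22971) = 17553/((6586 - 7307) - 22971) = 17553/(-721 - 22971) = 17553/(-23692) = 17553*(-1/23692) = -17553/23692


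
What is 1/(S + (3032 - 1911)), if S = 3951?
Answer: 1/5072 ≈ 0.00019716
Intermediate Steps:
1/(S + (3032 - 1911)) = 1/(3951 + (3032 - 1911)) = 1/(3951 + 1121) = 1/5072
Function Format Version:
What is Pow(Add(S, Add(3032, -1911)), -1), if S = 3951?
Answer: Rational(1, 5072) ≈ 0.00019716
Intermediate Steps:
Pow(Add(S, Add(3032, -1911)), -1) = Pow(Add(3951, Add(3032, -1911)), -1) = Pow(Add(3951, 1121), -1) = Pow(5072, -1) = Rational(1, 5072)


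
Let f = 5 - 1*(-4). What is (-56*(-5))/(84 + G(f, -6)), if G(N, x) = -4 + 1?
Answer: 280/81 ≈ 3.4568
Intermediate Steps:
f = 9 (f = 5 + 4 = 9)
G(N, x) = -3
(-56*(-5))/(84 + G(f, -6)) = (-56*(-5))/(84 - 3) = 280/81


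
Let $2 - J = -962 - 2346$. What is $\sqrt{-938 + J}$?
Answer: $2 \sqrt{593} \approx 48.703$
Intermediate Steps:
$J = 3310$ ($J = 2 - \left(-962 - 2346\right) = 2 - -3308 = 2 + 3308 = 3310$)
$\sqrt{-938 + J} = \sqrt{-938 + 3310} = \sqrt{2372} = 2 \sqrt{593}$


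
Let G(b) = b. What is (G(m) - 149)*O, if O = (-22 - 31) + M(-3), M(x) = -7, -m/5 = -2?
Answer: 8340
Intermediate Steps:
m = 10 (m = -5*(-2) = 10)
O = -60 (O = (-22 - 31) - 7 = -53 - 7 = -60)
(G(m) - 149)*O = (10 - 149)*(-60) = -139*(-60) = 8340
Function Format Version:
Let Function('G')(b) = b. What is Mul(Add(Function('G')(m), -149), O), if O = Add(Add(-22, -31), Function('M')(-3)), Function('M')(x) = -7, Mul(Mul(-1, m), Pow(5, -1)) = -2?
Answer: 8340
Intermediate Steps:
m = 10 (m = Mul(-5, -2) = 10)
O = -60 (O = Add(Add(-22, -31), -7) = Add(-53, -7) = -60)
Mul(Add(Function('G')(m), -149), O) = Mul(Add(10, -149), -60) = Mul(-139, -60) = 8340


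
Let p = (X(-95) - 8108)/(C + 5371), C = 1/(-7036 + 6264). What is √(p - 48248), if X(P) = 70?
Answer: 104*I*√76695662551269/4146411 ≈ 219.66*I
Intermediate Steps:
C = -1/772 (C = 1/(-772) = -1/772 ≈ -0.0012953)
p = -6205336/4146411 (p = (70 - 8108)/(-1/772 + 5371) = -8038/4146411/772 = -8038*772/4146411 = -6205336/4146411 ≈ -1.4966)
√(p - 48248) = √(-6205336/4146411 - 48248) = √(-200062243264/4146411) = 104*I*√76695662551269/4146411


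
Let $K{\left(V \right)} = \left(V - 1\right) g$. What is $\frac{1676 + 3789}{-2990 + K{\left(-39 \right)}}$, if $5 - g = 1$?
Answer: $- \frac{1093}{630} \approx -1.7349$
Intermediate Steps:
$g = 4$ ($g = 5 - 1 = 4$)
$K{\left(V \right)} = -4 + 4 V$ ($K{\left(V \right)} = \left(V - 1\right) 4 = \left(-1 + V\right) 4 = -4 + 4 V$)
$\frac{1676 + 3789}{-2990 + K{\left(-39 \right)}} = \frac{1676 + 3789}{-2990 + \left(-4 + 4 \left(-39\right)\right)} = \frac{5465}{-2990 - 160} = \frac{5465}{-3150} = 5465 \left(- \frac{1}{3150}\right) = - \frac{1093}{630}$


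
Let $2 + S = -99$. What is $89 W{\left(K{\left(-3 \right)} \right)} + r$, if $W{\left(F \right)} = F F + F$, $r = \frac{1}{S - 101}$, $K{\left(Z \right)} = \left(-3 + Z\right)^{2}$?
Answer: $\frac{23946695}{202} \approx 1.1855 \cdot 10^{5}$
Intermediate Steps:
$S = -101$ ($S = -2 - 99 = -101$)
$r = - \frac{1}{202}$ ($r = \frac{1}{-101 - 101} = \frac{1}{-202} = - \frac{1}{202} \approx -0.0049505$)
$W{\left(F \right)} = F + F^{2}$ ($W{\left(F \right)} = F^{2} + F = F + F^{2}$)
$89 W{\left(K{\left(-3 \right)} \right)} + r = 89 \left(-3 - 3\right)^{2} \left(1 + \left(-3 - 3\right)^{2}\right) - \frac{1}{202} = 89 \left(-6\right)^{2} \left(1 + \left(-6\right)^{2}\right) - \frac{1}{202} = 89 \cdot 36 \left(1 + 36\right) - \frac{1}{202} = 89 \cdot 36 \cdot 37 - \frac{1}{202} = 89 \cdot 1332 - \frac{1}{202} = 118548 - \frac{1}{202} = \frac{23946695}{202}$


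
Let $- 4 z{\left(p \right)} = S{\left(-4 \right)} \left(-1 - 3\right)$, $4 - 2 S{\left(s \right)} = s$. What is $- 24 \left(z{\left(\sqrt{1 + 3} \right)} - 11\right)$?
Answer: $168$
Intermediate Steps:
$S{\left(s \right)} = 2 - \frac{s}{2}$
$z{\left(p \right)} = 4$ ($z{\left(p \right)} = - \frac{\left(2 - -2\right) \left(-1 - 3\right)}{4} = - \frac{\left(2 + 2\right) \left(-4\right)}{4} = - \frac{4 \left(-4\right)}{4} = \left(- \frac{1}{4}\right) \left(-16\right) = 4$)
$- 24 \left(z{\left(\sqrt{1 + 3} \right)} - 11\right) = - 24 \left(4 - 11\right) = \left(-24\right) \left(-7\right) = 168$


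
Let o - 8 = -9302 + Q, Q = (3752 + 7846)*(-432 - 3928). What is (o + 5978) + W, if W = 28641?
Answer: -50541955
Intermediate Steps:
Q = -50567280 (Q = 11598*(-4360) = -50567280)
o = -50576574 (o = 8 + (-9302 - 50567280) = 8 - 50576582 = -50576574)
(o + 5978) + W = (-50576574 + 5978) + 28641 = -50570596 + 28641 = -50541955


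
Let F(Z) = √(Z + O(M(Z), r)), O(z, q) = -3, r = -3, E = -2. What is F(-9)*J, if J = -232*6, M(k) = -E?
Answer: -2784*I*√3 ≈ -4822.0*I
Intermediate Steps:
M(k) = 2 (M(k) = -1*(-2) = 2)
J = -1392
F(Z) = √(-3 + Z) (F(Z) = √(Z - 3) = √(-3 + Z))
F(-9)*J = √(-3 - 9)*(-1392) = √(-12)*(-1392) = (2*I*√3)*(-1392) = -2784*I*√3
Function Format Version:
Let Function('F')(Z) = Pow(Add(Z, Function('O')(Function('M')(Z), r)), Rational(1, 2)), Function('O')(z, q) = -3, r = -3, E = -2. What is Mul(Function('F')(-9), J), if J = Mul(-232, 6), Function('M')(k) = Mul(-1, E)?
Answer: Mul(-2784, I, Pow(3, Rational(1, 2))) ≈ Mul(-4822.0, I)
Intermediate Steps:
Function('M')(k) = 2 (Function('M')(k) = Mul(-1, -2) = 2)
J = -1392
Function('F')(Z) = Pow(Add(-3, Z), Rational(1, 2)) (Function('F')(Z) = Pow(Add(Z, -3), Rational(1, 2)) = Pow(Add(-3, Z), Rational(1, 2)))
Mul(Function('F')(-9), J) = Mul(Pow(Add(-3, -9), Rational(1, 2)), -1392) = Mul(Pow(-12, Rational(1, 2)), -1392) = Mul(Mul(2, I, Pow(3, Rational(1, 2))), -1392) = Mul(-2784, I, Pow(3, Rational(1, 2)))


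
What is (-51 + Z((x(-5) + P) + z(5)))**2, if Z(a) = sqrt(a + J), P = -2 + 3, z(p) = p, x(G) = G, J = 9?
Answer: (51 - sqrt(10))**2 ≈ 2288.4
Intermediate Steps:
P = 1
Z(a) = sqrt(9 + a) (Z(a) = sqrt(a + 9) = sqrt(9 + a))
(-51 + Z((x(-5) + P) + z(5)))**2 = (-51 + sqrt(9 + ((-5 + 1) + 5)))**2 = (-51 + sqrt(9 + (-4 + 5)))**2 = (-51 + sqrt(9 + 1))**2 = (-51 + sqrt(10))**2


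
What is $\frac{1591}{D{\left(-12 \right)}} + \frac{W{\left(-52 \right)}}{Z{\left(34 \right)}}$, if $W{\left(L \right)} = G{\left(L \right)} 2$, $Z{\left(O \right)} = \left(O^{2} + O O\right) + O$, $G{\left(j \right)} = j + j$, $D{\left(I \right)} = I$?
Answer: $- \frac{207499}{1564} \approx -132.67$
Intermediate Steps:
$G{\left(j \right)} = 2 j$
$Z{\left(O \right)} = O + 2 O^{2}$ ($Z{\left(O \right)} = \left(O^{2} + O^{2}\right) + O = 2 O^{2} + O = O + 2 O^{2}$)
$W{\left(L \right)} = 4 L$ ($W{\left(L \right)} = 2 L 2 = 4 L$)
$\frac{1591}{D{\left(-12 \right)}} + \frac{W{\left(-52 \right)}}{Z{\left(34 \right)}} = \frac{1591}{-12} + \frac{4 \left(-52\right)}{34 \left(1 + 2 \cdot 34\right)} = 1591 \left(- \frac{1}{12}\right) - \frac{208}{34 \left(1 + 68\right)} = - \frac{1591}{12} - \frac{208}{34 \cdot 69} = - \frac{1591}{12} - \frac{208}{2346} = - \frac{1591}{12} - \frac{104}{1173} = - \frac{207499}{1564}$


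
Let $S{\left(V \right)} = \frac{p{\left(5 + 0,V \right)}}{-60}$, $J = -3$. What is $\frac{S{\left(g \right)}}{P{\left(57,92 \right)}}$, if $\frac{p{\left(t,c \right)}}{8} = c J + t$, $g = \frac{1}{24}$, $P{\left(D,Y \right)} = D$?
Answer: $- \frac{13}{1140} \approx -0.011404$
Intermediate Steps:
$g = \frac{1}{24} \approx 0.041667$
$p{\left(t,c \right)} = - 24 c + 8 t$ ($p{\left(t,c \right)} = 8 \left(c \left(-3\right) + t\right) = 8 \left(- 3 c + t\right) = 8 \left(t - 3 c\right) = - 24 c + 8 t$)
$S{\left(V \right)} = - \frac{2}{3} + \frac{2 V}{5}$ ($S{\left(V \right)} = \frac{- 24 V + 8 \left(5 + 0\right)}{-60} = \left(- 24 V + 8 \cdot 5\right) \left(- \frac{1}{60}\right) = \left(- 24 V + 40\right) \left(- \frac{1}{60}\right) = \left(40 - 24 V\right) \left(- \frac{1}{60}\right) = - \frac{2}{3} + \frac{2 V}{5}$)
$\frac{S{\left(g \right)}}{P{\left(57,92 \right)}} = \frac{- \frac{2}{3} + \frac{2}{5} \cdot \frac{1}{24}}{57} = \left(- \frac{2}{3} + \frac{1}{60}\right) \frac{1}{57} = \left(- \frac{13}{20}\right) \frac{1}{57} = - \frac{13}{1140}$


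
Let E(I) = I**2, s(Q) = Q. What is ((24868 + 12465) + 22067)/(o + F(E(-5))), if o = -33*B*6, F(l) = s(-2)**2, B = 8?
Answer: -2970/79 ≈ -37.595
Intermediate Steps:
F(l) = 4 (F(l) = (-2)**2 = 4)
o = -1584 (o = -33*8*6 = -264*6 = -1584)
((24868 + 12465) + 22067)/(o + F(E(-5))) = ((24868 + 12465) + 22067)/(-1584 + 4) = (37333 + 22067)/(-1580) = 59400*(-1/1580) = -2970/79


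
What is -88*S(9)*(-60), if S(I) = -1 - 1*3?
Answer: -21120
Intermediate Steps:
S(I) = -4 (S(I) = -1 - 3 = -4)
-88*S(9)*(-60) = -88*(-4)*(-60) = 352*(-60) = -21120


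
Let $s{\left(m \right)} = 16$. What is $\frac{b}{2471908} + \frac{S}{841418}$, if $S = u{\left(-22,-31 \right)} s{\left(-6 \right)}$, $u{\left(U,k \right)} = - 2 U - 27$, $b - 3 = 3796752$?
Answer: $\frac{1597665178783}{1039953942772} \approx 1.5363$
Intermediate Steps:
$b = 3796755$ ($b = 3 + 3796752 = 3796755$)
$u{\left(U,k \right)} = -27 - 2 U$
$S = 272$ ($S = \left(-27 - -44\right) 16 = \left(-27 + 44\right) 16 = 17 \cdot 16 = 272$)
$\frac{b}{2471908} + \frac{S}{841418} = \frac{3796755}{2471908} + \frac{272}{841418} = 3796755 \cdot \frac{1}{2471908} + 272 \cdot \frac{1}{841418} = \frac{3796755}{2471908} + \frac{136}{420709} = \frac{1597665178783}{1039953942772}$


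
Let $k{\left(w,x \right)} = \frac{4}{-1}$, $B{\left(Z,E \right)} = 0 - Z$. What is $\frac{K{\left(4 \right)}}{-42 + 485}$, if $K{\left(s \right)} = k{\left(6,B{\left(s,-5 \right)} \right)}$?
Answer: $- \frac{4}{443} \approx -0.0090293$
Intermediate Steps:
$B{\left(Z,E \right)} = - Z$
$k{\left(w,x \right)} = -4$ ($k{\left(w,x \right)} = 4 \left(-1\right) = -4$)
$K{\left(s \right)} = -4$
$\frac{K{\left(4 \right)}}{-42 + 485} = \frac{1}{-42 + 485} \left(-4\right) = \frac{1}{443} \left(-4\right) = - \frac{4}{443}$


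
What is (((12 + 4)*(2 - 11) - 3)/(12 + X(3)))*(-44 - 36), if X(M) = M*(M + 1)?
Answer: 490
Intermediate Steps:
X(M) = M*(1 + M)
(((12 + 4)*(2 - 11) - 3)/(12 + X(3)))*(-44 - 36) = (((12 + 4)*(2 - 11) - 3)/(12 + 3*(1 + 3)))*(-44 - 36) = ((16*(-9) - 3)/(12 + 3*4))*(-80) = ((-144 - 3)/(12 + 12))*(-80) = -147/24*(-80) = -147*1/24*(-80) = -49/8*(-80) = 490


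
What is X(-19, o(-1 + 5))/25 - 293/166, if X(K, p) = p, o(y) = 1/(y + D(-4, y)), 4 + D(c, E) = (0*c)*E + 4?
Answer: -14567/8300 ≈ -1.7551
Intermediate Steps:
D(c, E) = 0 (D(c, E) = -4 + ((0*c)*E + 4) = -4 + (0*E + 4) = -4 + (0 + 4) = -4 + 4 = 0)
o(y) = 1/y (o(y) = 1/(y + 0) = 1/y)
X(-19, o(-1 + 5))/25 - 293/166 = 1/((-1 + 5)*25) - 293/166 = (1/25)/4 - 293*1/166 = (¼)*(1/25) - 293/166 = 1/100 - 293/166 = -14567/8300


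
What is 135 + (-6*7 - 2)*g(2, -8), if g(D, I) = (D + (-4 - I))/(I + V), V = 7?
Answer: 399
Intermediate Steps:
g(D, I) = (-4 + D - I)/(7 + I) (g(D, I) = (D + (-4 - I))/(I + 7) = (-4 + D - I)/(7 + I))
135 + (-6*7 - 2)*g(2, -8) = 135 + (-6*7 - 2)*((-4 + 2 - 1*(-8))/(7 - 8)) = 135 + (-42 - 2)*((-4 + 2 + 8)/(-1)) = 135 - (-44)*6 = 135 - 44*(-6) = 135 + 264 = 399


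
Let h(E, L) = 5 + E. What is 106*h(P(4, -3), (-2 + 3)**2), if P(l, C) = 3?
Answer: 848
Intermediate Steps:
106*h(P(4, -3), (-2 + 3)**2) = 106*(5 + 3) = 106*8 = 848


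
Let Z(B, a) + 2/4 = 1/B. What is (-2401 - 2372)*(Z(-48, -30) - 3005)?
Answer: 229525615/16 ≈ 1.4345e+7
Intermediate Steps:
Z(B, a) = -1/2 + 1/B
(-2401 - 2372)*(Z(-48, -30) - 3005) = (-2401 - 2372)*((1/2)*(2 - 1*(-48))/(-48) - 3005) = -4773*((1/2)*(-1/48)*(2 + 48) - 3005) = -4773*((1/2)*(-1/48)*50 - 3005) = -4773*(-25/48 - 3005) = -4773*(-144265/48) = 229525615/16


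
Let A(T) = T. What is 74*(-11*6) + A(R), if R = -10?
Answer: -4894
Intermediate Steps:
74*(-11*6) + A(R) = 74*(-11*6) - 10 = 74*(-66) - 10 = -4884 - 10 = -4894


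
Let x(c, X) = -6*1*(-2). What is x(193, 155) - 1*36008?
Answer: -35996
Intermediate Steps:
x(c, X) = 12 (x(c, X) = -6*(-2) = 12)
x(193, 155) - 1*36008 = 12 - 1*36008 = 12 - 36008 = -35996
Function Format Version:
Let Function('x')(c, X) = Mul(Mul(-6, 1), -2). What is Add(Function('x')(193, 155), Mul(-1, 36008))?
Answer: -35996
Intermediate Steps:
Function('x')(c, X) = 12 (Function('x')(c, X) = Mul(-6, -2) = 12)
Add(Function('x')(193, 155), Mul(-1, 36008)) = Add(12, Mul(-1, 36008)) = Add(12, -36008) = -35996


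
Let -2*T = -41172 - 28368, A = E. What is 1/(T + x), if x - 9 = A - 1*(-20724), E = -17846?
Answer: 1/37657 ≈ 2.6555e-5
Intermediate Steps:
A = -17846
x = 2887 (x = 9 + (-17846 - 1*(-20724)) = 9 + (-17846 + 20724) = 9 + 2878 = 2887)
T = 34770 (T = -(-41172 - 28368)/2 = -1/2*(-69540) = 34770)
1/(T + x) = 1/(34770 + 2887) = 1/37657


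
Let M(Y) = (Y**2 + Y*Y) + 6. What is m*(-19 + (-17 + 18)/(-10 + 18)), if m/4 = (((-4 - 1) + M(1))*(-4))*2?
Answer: 1812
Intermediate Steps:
M(Y) = 6 + 2*Y**2 (M(Y) = (Y**2 + Y**2) + 6 = 2*Y**2 + 6 = 6 + 2*Y**2)
m = -96 (m = 4*((((-4 - 1) + (6 + 2*1**2))*(-4))*2) = 4*(((-5 + (6 + 2*1))*(-4))*2) = 4*(((-5 + (6 + 2))*(-4))*2) = 4*(((-5 + 8)*(-4))*2) = 4*((3*(-4))*2) = 4*(-12*2) = 4*(-24) = -96)
m*(-19 + (-17 + 18)/(-10 + 18)) = -96*(-19 + (-17 + 18)/(-10 + 18)) = -96*(-19 + 1/8) = -96*(-151/8) = 1812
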